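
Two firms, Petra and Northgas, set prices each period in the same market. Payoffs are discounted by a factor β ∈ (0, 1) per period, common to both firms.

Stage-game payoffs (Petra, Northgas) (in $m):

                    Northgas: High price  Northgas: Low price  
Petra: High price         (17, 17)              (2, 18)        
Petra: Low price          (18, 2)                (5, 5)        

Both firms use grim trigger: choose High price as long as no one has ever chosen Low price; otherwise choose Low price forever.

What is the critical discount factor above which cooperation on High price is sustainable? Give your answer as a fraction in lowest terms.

17/(1−β) ≥ 18 + 5β/(1−β)
17 ≥ 18 − 13β
β ≥ 1/13.

1/13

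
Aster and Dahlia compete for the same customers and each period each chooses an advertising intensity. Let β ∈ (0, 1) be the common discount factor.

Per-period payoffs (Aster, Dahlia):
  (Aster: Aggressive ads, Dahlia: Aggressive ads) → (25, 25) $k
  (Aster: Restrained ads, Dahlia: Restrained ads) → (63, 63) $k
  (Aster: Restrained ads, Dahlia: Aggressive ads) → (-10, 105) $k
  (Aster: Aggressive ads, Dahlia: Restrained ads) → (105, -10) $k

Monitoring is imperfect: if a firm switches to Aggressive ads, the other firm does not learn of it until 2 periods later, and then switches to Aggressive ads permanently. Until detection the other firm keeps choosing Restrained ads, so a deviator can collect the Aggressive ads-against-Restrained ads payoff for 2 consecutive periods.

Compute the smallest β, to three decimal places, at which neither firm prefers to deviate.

0.725

The best deviation is to choose Aggressive ads for all 2 undetected periods, earning 105 each, then 25 forever once detected.
Deviation value: 105(1−β^2)/(1−β) + 25β^2/(1−β); cooperation value: 63/(1−β).
IC: 63 ≥ 105(1−β^2) + 25β^2 = 105 − 80β^2.
So β^2 ≥ 42/80 = 21/40, giving β ≥ (21/40)^(1/2) ≈ 0.725.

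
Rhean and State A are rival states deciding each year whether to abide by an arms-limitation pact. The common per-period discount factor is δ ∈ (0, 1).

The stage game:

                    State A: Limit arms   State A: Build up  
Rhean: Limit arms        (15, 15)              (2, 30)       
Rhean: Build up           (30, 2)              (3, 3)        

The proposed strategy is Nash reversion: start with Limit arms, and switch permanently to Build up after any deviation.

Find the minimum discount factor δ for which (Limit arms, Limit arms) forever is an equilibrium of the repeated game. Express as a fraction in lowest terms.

5/9

15/(1−δ) ≥ 30 + 3δ/(1−δ)
15 ≥ 30 − 27δ
δ ≥ 15/27 = 5/9.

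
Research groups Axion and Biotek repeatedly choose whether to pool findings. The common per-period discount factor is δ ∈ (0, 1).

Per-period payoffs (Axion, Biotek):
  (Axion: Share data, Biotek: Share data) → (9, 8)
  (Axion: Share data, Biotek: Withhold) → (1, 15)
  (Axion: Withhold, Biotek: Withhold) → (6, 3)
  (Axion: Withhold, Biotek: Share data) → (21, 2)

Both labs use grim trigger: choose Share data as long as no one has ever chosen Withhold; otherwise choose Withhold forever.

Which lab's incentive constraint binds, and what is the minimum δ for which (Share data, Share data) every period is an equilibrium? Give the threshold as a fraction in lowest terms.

Axion; δ ≥ 4/5

For Axion: deviation gain 21−9 = 12, per-period punishment loss 9−6 = 3. IC gives δ ≥ 12/15 = 4/5.
For Biotek: gain 7, loss 5 per period, so δ ≥ 7/12.
The tighter constraint is Axion's, so cooperation needs δ ≥ 4/5.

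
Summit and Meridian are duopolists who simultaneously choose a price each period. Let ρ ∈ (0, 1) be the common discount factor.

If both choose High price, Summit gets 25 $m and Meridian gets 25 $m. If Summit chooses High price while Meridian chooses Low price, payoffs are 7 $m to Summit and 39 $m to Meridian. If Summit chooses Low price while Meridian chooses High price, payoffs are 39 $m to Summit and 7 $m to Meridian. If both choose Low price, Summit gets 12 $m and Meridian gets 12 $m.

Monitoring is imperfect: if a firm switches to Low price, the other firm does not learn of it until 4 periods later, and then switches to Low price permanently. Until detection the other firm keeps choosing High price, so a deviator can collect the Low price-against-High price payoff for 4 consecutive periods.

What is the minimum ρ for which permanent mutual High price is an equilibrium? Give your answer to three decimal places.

Deviating for the 4 undetected periods gains 39−25 = 14 per period over cooperation, then loses 25−12 = 13 per period forever once punishment starts.
Gain: 14(1 + ρ + … + ρ^3); loss: 13·ρ^4/(1−ρ).
No profitable deviation ⇔ 14(1−ρ^4) ≤ 13·ρ^4, i.e. ρ^4 ≥ 14/(14+13) = 14/27.
Hence ρ ≥ (14/27)^(1/4) ≈ 0.849.

0.849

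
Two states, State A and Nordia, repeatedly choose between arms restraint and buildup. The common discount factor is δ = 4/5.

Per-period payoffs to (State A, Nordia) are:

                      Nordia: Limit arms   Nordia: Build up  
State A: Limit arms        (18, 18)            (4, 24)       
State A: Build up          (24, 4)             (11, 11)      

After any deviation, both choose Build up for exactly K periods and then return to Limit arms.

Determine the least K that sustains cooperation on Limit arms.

Need Σ_{k=1}^{K} δ^k ≥ (24−18)/(18−11) = 0.8571 at δ = 4/5.
At K = 1 the sum is 0.8000 < 0.8571; at K = 2 it is 1.4400 ≥ 0.8571.
So the minimum punishment length is K = 2.

2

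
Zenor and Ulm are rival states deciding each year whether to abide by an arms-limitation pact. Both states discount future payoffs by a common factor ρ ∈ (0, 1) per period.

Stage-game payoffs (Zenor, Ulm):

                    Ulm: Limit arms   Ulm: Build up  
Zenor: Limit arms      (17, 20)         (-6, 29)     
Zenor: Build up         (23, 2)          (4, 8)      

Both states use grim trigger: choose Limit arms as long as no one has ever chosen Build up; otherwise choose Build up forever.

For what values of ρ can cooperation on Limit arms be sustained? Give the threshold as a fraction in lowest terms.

Zenor's threshold: (23−17)/(23−4) = 6/19.
Ulm's threshold: (29−20)/(29−8) = 3/7.
6/19 < 3/7, so Ulm binds and ρ* = 3/7.

3/7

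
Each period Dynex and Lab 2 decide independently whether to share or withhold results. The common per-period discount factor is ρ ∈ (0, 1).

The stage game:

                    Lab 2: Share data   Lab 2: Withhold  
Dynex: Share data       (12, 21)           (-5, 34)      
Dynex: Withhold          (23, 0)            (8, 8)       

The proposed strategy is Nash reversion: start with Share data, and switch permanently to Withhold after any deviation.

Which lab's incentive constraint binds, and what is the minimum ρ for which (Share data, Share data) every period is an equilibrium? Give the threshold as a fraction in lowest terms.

Dynex; ρ ≥ 11/15

Dynex: cooperation gives 12 each period; deviation gives 23 once then 8 forever.
  12/(1−ρ) ≥ 23 + 8ρ/(1−ρ) ⇒ ρ ≥ 11/15.
Lab 2: cooperation gives 21 each period; deviation gives 34 once then 8 forever.
  ρ ≥ 13/26 = 1/2.
Both must hold, so the binding constraint is Dynex's: ρ ≥ 11/15.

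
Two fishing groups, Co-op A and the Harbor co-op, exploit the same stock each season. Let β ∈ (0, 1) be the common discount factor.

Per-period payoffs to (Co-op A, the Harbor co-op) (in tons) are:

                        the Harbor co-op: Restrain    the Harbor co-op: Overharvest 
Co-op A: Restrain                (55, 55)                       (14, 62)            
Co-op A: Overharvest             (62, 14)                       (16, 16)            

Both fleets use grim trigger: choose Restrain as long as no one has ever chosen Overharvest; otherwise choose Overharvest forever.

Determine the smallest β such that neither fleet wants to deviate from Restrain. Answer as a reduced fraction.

Cooperation forever yields 55 each period: 55/(1−β).
Deviating yields 62 once, then 16 forever: 62 + 16β/(1−β).
No profitable deviation requires 55/(1−β) ≥ 62 + 16β/(1−β).
Multiplying by (1−β): 55 ≥ 62(1−β) + 16β = 62 − 46β.
So 46β ≥ 7, i.e. β ≥ 7/46.

7/46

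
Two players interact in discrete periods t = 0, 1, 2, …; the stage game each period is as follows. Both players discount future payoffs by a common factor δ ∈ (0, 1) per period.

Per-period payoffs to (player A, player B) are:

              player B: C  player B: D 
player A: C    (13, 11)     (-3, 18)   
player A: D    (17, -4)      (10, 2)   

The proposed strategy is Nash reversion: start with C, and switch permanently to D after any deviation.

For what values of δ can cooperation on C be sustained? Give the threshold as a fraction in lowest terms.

For player A: deviation gain 17−13 = 4, per-period punishment loss 13−10 = 3. IC gives δ ≥ 4/7.
For player B: gain 7, loss 9 per period, so δ ≥ 7/16.
The tighter constraint is player A's, so cooperation needs δ ≥ 4/7.

4/7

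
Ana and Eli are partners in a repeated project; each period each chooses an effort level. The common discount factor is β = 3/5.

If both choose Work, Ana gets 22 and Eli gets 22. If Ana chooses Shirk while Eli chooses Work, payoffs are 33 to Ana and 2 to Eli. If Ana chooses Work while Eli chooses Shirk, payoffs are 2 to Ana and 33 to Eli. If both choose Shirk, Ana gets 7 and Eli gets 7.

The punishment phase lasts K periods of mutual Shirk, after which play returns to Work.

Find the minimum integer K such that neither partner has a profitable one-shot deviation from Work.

2

No profitable deviation requires (22−7)(β+…+β^K) ≥ 33−22, i.e. β+…+β^K ≥ 11/15 ≈ 0.7333.
With β = 3/5, the partial sums are K=1: 0.6000, K=2: 0.9600.
K = 2 is the first length at which the sum reaches 0.7333.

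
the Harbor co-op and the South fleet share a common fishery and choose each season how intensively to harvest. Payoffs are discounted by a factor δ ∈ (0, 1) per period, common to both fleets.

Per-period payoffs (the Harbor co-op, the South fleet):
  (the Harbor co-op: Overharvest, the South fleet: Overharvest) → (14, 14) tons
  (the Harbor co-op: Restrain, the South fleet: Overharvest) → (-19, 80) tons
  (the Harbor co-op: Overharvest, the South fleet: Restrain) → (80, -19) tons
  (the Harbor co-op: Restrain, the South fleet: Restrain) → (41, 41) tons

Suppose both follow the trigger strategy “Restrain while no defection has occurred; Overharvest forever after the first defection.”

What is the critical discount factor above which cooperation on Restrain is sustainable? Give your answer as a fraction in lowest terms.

Cooperation forever yields 41 each period: 41/(1−δ).
Deviating yields 80 once, then 14 forever: 80 + 14δ/(1−δ).
No profitable deviation requires 41/(1−δ) ≥ 80 + 14δ/(1−δ).
Multiplying by (1−δ): 41 ≥ 80(1−δ) + 14δ = 80 − 66δ.
So 66δ ≥ 39, i.e. δ ≥ 39/66 = 13/22.

13/22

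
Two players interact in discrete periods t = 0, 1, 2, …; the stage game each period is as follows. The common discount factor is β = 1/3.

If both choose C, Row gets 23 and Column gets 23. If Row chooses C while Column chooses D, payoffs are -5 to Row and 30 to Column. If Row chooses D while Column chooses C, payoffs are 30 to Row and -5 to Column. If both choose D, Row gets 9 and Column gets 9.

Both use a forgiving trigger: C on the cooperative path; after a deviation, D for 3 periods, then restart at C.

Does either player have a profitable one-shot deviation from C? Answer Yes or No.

A one-shot deviation gives 30 now, then 9 for 3 periods, then back to 23.
Gain from deviating: (30−23) today; loss: (23−9) in each of the next 3 periods.
No-deviation condition: (23−9)(β+…+β^3) ≥ 30−23, i.e. β+…+β^3 ≥ 1/2.
At β = 1/3: β+…+β^3 = 0.4815 < 0.5000.
So cooperation is not sustainable.

Yes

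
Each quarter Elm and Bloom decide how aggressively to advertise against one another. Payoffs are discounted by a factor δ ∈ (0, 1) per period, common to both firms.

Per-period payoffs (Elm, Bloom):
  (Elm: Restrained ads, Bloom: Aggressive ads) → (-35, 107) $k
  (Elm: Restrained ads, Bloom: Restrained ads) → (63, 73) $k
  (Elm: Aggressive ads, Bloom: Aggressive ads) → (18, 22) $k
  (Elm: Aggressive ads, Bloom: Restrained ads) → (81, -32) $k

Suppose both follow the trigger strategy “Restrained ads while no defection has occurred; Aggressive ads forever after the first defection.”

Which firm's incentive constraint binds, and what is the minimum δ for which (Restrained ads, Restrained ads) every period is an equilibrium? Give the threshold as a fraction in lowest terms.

Bloom; δ ≥ 2/5

For Elm: deviation gain 81−63 = 18, per-period punishment loss 63−18 = 45. IC gives δ ≥ 18/63 = 2/7.
For Bloom: gain 34, loss 51 per period, so δ ≥ 34/85 = 2/5.
The tighter constraint is Bloom's, so cooperation needs δ ≥ 2/5.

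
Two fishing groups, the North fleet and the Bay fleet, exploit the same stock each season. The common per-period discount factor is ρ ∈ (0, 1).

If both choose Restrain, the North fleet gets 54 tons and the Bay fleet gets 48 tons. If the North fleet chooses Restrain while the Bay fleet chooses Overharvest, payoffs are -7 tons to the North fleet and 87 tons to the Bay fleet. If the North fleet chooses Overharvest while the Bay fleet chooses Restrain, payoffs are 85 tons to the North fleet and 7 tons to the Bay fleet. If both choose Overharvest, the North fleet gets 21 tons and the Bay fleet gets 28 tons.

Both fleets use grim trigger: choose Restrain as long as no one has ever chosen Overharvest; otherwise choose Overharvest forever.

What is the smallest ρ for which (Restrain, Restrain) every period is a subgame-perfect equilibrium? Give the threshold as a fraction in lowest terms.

39/59

For the North fleet: deviation gain 85−54 = 31, per-period punishment loss 54−21 = 33. IC gives ρ ≥ 31/64.
For the Bay fleet: gain 39, loss 20 per period, so ρ ≥ 39/59.
The tighter constraint is the Bay fleet's, so cooperation needs ρ ≥ 39/59.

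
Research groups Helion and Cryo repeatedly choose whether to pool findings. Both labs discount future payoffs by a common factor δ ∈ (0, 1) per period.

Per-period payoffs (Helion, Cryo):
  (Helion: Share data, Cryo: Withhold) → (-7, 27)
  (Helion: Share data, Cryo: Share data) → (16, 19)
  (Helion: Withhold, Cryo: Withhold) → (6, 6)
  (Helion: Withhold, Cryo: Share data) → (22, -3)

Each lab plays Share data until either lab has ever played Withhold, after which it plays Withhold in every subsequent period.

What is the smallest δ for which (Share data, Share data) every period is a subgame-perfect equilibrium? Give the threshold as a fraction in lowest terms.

For Helion: deviation gain 22−16 = 6, per-period punishment loss 16−6 = 10. IC gives δ ≥ 6/16 = 3/8.
For Cryo: gain 8, loss 13 per period, so δ ≥ 8/21.
The tighter constraint is Cryo's, so cooperation needs δ ≥ 8/21.

8/21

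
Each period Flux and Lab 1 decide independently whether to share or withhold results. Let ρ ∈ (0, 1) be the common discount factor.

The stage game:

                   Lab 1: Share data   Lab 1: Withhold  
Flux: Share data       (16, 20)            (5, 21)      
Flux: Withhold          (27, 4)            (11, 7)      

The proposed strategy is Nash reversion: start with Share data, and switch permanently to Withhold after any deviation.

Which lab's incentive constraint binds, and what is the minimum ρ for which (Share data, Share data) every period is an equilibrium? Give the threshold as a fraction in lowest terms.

Flux's threshold: (27−16)/(27−11) = 11/16.
Lab 1's threshold: (21−20)/(21−7) = 1/14.
11/16 > 1/14, so Flux binds and ρ* = 11/16.

Flux; ρ ≥ 11/16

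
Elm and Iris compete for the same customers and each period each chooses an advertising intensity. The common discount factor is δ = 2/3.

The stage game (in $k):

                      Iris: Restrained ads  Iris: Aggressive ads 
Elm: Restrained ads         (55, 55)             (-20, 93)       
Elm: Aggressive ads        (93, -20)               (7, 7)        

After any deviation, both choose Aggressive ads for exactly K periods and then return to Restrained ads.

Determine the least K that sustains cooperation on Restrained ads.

IC: δ(1−δ^K)/(1−δ) ≥ (93−55)/(55−7) = 19/24.
With δ = 2/3: need 1 − δ^K ≥ 19/24·(1−2/3)/(2/3), i.e. δ^K ≤ 0.6042.
Since (2/3)^1 = 0.6667 and (2/3)^2 = 0.4444, the smallest such K is 2.

2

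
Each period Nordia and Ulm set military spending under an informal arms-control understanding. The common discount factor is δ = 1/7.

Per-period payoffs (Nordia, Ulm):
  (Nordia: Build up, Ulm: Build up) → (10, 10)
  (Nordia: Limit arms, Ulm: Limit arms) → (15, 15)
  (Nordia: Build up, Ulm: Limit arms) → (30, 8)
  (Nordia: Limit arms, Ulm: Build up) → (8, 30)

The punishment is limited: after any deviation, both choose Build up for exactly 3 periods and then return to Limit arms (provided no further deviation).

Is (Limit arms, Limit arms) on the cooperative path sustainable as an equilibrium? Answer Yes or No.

Comparing payoff streams over the 4 periods until play realigns: cooperate → 15(1+δ+…+δ^3); deviate → 30 + 10(δ+…+δ^3).
Cooperation is sustained iff (15−10)(δ+…+δ^3) ≥ 30−15.
δ+…+δ^3 = 1/7·(1−(1/7)^3)/(1−1/7) = 0.1662, and (30−15)/(15−10) = 3.0000.
0.1662 < 3.0000, so cooperation is not sustainable.

No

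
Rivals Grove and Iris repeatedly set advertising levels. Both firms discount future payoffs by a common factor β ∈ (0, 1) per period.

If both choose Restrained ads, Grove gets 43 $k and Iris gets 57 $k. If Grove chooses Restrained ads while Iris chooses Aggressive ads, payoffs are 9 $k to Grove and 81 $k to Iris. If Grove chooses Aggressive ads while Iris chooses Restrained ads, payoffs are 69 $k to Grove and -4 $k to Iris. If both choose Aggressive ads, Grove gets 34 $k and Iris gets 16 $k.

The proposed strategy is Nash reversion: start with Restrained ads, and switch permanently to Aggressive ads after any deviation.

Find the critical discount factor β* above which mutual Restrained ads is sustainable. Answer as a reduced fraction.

Grove: cooperation gives 43 each period; deviation gives 69 once then 34 forever.
  43/(1−β) ≥ 69 + 34β/(1−β) ⇒ β ≥ 26/35.
Iris: cooperation gives 57 each period; deviation gives 81 once then 16 forever.
  β ≥ 24/65.
Both must hold, so the binding constraint is Grove's: β ≥ 26/35.

26/35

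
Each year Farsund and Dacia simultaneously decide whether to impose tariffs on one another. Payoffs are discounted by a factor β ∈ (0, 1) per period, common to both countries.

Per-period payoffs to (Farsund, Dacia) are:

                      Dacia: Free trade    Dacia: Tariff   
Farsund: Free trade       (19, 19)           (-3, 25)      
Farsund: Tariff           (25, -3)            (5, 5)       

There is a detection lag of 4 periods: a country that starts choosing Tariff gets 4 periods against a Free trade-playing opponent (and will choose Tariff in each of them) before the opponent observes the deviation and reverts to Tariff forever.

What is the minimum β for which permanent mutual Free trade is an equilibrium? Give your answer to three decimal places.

A deviator earns 25 for 4 periods, then 5 forever; cooperating earns 19 forever. Multiplying the IC by (1−β):
19 ≥ 25(1−β^4) + 5β^4, so 20·β^4 ≥ 6 and β^4 ≥ 3/10.
β ≥ (3/10)^(1/4) ≈ 0.740.

0.740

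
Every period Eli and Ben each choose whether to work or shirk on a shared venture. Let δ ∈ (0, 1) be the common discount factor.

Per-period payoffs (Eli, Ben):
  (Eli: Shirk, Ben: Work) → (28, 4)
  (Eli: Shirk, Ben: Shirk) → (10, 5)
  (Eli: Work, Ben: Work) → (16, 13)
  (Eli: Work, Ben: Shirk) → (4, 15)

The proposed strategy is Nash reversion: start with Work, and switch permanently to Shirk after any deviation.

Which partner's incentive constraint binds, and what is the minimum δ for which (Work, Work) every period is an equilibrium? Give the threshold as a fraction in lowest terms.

Eli; δ ≥ 2/3

Eli: cooperation gives 16 each period; deviation gives 28 once then 10 forever.
  16/(1−δ) ≥ 28 + 10δ/(1−δ) ⇒ δ ≥ 12/18 = 2/3.
Ben: cooperation gives 13 each period; deviation gives 15 once then 5 forever.
  δ ≥ 2/10 = 1/5.
Both must hold, so the binding constraint is Eli's: δ ≥ 2/3.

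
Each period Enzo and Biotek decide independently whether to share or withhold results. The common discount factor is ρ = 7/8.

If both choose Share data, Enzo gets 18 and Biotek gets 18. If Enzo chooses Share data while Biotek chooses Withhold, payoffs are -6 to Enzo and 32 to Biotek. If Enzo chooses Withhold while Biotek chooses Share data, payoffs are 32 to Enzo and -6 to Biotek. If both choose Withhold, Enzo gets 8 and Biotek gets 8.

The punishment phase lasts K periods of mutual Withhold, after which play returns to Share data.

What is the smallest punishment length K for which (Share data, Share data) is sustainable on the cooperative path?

2

Need Σ_{k=1}^{K} ρ^k ≥ (32−18)/(18−8) = 1.4000 at ρ = 7/8.
At K = 1 the sum is 0.8750 < 1.4000; at K = 2 it is 1.6406 ≥ 1.4000.
So the minimum punishment length is K = 2.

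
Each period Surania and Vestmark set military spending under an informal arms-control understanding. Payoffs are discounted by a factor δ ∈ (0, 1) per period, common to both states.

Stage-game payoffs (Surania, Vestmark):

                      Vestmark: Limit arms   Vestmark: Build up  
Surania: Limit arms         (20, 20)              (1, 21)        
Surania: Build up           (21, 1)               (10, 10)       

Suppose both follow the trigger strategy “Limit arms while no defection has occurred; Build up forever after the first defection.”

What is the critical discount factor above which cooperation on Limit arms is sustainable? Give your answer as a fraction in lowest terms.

Under grim trigger the critical discount factor is (T−C)/(T−P) with T = 21, C = 20, P = 10.
δ* = (21−20)/(21−10) = 1/11.

1/11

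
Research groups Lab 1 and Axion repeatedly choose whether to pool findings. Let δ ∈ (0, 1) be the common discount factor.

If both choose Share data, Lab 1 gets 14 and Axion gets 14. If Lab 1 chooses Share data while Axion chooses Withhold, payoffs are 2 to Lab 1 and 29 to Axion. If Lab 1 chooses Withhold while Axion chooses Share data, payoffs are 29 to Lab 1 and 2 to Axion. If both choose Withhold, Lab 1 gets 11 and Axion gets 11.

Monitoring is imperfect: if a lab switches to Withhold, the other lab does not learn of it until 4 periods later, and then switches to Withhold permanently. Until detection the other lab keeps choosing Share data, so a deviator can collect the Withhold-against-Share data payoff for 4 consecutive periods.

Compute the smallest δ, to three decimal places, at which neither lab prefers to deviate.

0.955

A deviator earns 29 for 4 periods, then 11 forever; cooperating earns 14 forever. Multiplying the IC by (1−δ):
14 ≥ 29(1−δ^4) + 11δ^4, so 18·δ^4 ≥ 15 and δ^4 ≥ 5/6.
δ ≥ (5/6)^(1/4) ≈ 0.955.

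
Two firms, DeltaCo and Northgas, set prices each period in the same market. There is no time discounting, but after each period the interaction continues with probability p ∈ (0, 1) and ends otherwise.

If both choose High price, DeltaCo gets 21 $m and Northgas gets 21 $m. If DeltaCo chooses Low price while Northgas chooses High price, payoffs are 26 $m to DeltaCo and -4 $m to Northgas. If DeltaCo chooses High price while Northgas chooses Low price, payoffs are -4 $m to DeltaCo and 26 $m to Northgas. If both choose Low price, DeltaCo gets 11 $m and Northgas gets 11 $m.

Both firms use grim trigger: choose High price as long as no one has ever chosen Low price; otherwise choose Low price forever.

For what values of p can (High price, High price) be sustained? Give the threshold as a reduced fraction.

1/3

With no time discounting, the continuation probability p plays the role of the discount factor.
Grim-trigger IC: 21/(1−p) ≥ 26 + 11p/(1−p) ⇒ p ≥ (26−21)/(26−11) = 1/3.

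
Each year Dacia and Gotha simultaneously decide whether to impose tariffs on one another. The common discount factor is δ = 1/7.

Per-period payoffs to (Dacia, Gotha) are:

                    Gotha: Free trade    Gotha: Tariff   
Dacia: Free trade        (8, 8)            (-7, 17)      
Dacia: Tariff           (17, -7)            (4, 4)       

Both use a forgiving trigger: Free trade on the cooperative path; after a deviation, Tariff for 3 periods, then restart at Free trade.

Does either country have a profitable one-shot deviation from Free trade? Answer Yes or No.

Yes

Comparing payoff streams over the 4 periods until play realigns: cooperate → 8(1+δ+…+δ^3); deviate → 17 + 4(δ+…+δ^3).
Cooperation is sustained iff (8−4)(δ+…+δ^3) ≥ 17−8.
δ+…+δ^3 = 1/7·(1−(1/7)^3)/(1−1/7) = 0.1662, and (17−8)/(8−4) = 2.2500.
0.1662 < 2.2500, so cooperation is not sustainable.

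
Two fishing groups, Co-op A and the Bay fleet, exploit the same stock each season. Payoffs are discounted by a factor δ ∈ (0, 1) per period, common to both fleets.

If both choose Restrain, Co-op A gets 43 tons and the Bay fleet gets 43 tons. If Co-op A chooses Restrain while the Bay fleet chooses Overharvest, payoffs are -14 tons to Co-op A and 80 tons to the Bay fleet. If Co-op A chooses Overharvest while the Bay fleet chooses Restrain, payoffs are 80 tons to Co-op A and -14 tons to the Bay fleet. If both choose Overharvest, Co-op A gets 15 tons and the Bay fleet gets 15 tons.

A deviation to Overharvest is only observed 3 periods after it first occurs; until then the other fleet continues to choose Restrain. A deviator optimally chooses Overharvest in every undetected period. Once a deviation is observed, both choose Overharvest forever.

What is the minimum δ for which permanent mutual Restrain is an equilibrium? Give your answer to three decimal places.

0.829

Deviating for the 3 undetected periods gains 80−43 = 37 per period over cooperation, then loses 43−15 = 28 per period forever once punishment starts.
Gain: 37(1 + δ + … + δ^2); loss: 28·δ^3/(1−δ).
No profitable deviation ⇔ 37(1−δ^3) ≤ 28·δ^3, i.e. δ^3 ≥ 37/(37+28) = 37/65.
Hence δ ≥ (37/65)^(1/3) ≈ 0.829.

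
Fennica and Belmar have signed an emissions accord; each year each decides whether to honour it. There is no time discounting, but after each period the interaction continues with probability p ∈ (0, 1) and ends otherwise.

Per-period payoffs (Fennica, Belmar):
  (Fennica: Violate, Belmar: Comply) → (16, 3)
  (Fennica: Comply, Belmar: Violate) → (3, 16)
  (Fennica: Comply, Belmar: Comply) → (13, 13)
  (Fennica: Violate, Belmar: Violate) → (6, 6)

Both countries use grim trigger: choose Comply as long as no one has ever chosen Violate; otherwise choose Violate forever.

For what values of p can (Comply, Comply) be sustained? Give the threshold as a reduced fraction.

With no time discounting, the continuation probability p plays the role of the discount factor.
Grim-trigger IC: 13/(1−p) ≥ 16 + 6p/(1−p) ⇒ p ≥ (16−13)/(16−6) = 3/10.

3/10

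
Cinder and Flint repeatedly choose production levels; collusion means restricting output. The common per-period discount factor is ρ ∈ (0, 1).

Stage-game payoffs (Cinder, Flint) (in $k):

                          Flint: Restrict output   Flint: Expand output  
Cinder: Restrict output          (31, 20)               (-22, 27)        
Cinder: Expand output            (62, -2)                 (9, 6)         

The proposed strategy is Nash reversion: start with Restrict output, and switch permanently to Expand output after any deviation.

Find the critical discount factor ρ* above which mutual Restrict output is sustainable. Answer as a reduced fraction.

31/53

For Cinder: deviation gain 62−31 = 31, per-period punishment loss 31−9 = 22. IC gives ρ ≥ 31/53.
For Flint: gain 7, loss 14 per period, so ρ ≥ 7/21 = 1/3.
The tighter constraint is Cinder's, so cooperation needs ρ ≥ 31/53.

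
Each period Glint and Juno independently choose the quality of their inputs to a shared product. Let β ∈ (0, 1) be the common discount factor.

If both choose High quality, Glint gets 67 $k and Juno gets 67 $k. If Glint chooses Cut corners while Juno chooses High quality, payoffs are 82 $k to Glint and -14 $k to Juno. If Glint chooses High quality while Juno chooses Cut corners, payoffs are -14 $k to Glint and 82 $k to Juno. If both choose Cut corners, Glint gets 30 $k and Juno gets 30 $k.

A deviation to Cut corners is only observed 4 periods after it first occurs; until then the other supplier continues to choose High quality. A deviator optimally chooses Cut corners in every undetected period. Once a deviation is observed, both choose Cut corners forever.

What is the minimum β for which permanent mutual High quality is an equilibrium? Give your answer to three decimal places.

0.733

Deviating for the 4 undetected periods gains 82−67 = 15 per period over cooperation, then loses 67−30 = 37 per period forever once punishment starts.
Gain: 15(1 + β + … + β^3); loss: 37·β^4/(1−β).
No profitable deviation ⇔ 15(1−β^4) ≤ 37·β^4, i.e. β^4 ≥ 15/(15+37) = 15/52.
Hence β ≥ (15/52)^(1/4) ≈ 0.733.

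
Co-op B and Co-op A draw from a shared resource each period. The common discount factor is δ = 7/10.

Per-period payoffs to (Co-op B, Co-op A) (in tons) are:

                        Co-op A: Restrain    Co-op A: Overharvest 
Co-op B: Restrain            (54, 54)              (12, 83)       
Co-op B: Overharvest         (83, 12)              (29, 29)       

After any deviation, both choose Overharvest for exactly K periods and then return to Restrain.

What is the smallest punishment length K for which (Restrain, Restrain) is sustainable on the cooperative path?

2

IC: δ(1−δ^K)/(1−δ) ≥ (83−54)/(54−29) = 29/25.
With δ = 7/10: need 1 − δ^K ≥ 29/25·(1−7/10)/(7/10), i.e. δ^K ≤ 0.5029.
Since (7/10)^1 = 0.7000 and (7/10)^2 = 0.4900, the smallest such K is 2.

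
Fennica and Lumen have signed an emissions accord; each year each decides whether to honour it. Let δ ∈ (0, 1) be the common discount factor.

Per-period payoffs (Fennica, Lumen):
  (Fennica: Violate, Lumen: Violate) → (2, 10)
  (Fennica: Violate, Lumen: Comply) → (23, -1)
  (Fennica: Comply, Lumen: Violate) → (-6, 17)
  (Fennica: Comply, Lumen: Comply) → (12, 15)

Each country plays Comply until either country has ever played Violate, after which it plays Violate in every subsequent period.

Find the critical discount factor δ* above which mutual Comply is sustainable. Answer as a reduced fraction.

11/21

Fennica's threshold: (23−12)/(23−2) = 11/21.
Lumen's threshold: (17−15)/(17−10) = 2/7.
11/21 > 2/7, so Fennica binds and δ* = 11/21.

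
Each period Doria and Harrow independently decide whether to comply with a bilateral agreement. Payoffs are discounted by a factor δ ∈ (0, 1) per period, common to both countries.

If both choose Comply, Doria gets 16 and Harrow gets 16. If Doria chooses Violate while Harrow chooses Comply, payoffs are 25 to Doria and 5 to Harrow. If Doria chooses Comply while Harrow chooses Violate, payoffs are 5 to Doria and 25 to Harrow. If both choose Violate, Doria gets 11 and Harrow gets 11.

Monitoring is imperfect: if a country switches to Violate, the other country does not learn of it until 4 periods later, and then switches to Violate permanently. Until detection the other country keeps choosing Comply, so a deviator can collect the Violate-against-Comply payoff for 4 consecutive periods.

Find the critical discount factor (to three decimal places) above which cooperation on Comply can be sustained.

0.895

A deviator earns 25 for 4 periods, then 11 forever; cooperating earns 16 forever. Multiplying the IC by (1−δ):
16 ≥ 25(1−δ^4) + 11δ^4, so 14·δ^4 ≥ 9 and δ^4 ≥ 9/14.
δ ≥ (9/14)^(1/4) ≈ 0.895.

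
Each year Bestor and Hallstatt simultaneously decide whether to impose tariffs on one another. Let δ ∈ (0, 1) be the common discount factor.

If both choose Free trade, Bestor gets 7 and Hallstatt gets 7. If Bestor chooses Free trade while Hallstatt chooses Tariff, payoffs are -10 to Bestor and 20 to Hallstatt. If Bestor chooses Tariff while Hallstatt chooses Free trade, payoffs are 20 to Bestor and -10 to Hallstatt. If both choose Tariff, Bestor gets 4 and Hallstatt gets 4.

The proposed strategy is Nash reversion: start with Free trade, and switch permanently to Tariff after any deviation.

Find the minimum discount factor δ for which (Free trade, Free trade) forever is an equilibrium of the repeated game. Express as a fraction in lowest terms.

13/16

Cooperation forever yields 7 each period: 7/(1−δ).
Deviating yields 20 once, then 4 forever: 20 + 4δ/(1−δ).
No profitable deviation requires 7/(1−δ) ≥ 20 + 4δ/(1−δ).
Multiplying by (1−δ): 7 ≥ 20(1−δ) + 4δ = 20 − 16δ.
So 16δ ≥ 13, i.e. δ ≥ 13/16.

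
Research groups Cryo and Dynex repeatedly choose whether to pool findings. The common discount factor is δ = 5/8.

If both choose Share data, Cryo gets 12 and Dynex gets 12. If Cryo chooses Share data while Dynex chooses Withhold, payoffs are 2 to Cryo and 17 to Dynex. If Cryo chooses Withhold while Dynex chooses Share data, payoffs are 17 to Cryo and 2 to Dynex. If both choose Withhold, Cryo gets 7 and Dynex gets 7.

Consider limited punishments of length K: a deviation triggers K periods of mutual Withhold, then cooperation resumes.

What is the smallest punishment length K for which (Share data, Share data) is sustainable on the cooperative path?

2

Need Σ_{k=1}^{K} δ^k ≥ (17−12)/(12−7) = 1.0000 at δ = 5/8.
At K = 1 the sum is 0.6250 < 1.0000; at K = 2 it is 1.0156 ≥ 1.0000.
So the minimum punishment length is K = 2.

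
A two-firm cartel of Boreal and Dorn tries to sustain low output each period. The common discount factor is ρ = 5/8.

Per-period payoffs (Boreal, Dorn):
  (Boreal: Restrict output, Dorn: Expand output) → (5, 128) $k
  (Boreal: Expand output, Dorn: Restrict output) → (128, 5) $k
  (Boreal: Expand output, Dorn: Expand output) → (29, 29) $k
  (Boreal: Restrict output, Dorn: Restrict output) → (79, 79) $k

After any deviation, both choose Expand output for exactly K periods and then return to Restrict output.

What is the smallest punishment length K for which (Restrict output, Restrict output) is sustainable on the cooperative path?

2

No profitable deviation requires (79−29)(ρ+…+ρ^K) ≥ 128−79, i.e. ρ+…+ρ^K ≥ 49/50 ≈ 0.9800.
With ρ = 5/8, the partial sums are K=1: 0.6250, K=2: 1.0156.
K = 2 is the first length at which the sum reaches 0.9800.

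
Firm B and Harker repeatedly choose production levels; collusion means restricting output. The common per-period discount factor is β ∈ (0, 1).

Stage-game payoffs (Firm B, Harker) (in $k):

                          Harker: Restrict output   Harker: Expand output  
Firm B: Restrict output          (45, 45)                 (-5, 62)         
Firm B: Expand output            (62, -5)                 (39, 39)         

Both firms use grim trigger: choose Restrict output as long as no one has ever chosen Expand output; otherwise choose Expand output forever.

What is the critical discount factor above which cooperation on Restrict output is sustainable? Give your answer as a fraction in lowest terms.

Under grim trigger the critical discount factor is (T−C)/(T−P) with T = 62, C = 45, P = 39.
β* = (62−45)/(62−39) = 17/23.

17/23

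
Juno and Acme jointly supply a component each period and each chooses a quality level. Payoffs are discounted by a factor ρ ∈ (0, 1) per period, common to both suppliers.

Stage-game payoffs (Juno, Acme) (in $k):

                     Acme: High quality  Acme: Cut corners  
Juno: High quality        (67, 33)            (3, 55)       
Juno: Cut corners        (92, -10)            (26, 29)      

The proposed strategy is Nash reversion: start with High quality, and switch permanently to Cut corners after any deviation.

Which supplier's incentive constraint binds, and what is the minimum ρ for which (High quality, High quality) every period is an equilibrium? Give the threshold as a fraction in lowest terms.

Acme; ρ ≥ 11/13

Juno's threshold: (92−67)/(92−26) = 25/66.
Acme's threshold: (55−33)/(55−29) = 11/13.
25/66 < 11/13, so Acme binds and ρ* = 11/13.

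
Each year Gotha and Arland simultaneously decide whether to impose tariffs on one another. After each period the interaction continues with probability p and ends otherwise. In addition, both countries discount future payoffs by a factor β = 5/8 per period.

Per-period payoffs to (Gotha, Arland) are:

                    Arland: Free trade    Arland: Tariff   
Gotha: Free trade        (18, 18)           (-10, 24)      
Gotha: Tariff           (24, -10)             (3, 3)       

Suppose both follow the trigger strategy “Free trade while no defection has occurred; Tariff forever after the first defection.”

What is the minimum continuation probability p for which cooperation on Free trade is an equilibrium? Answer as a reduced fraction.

16/35

Expected continuation weight on next period's payoff is β·p = 5/8·p, which plays the role of the discount factor.
Cooperation requires 5/8·p ≥ (24−18)/(24−3) = 2/7, hence p ≥ 16/35.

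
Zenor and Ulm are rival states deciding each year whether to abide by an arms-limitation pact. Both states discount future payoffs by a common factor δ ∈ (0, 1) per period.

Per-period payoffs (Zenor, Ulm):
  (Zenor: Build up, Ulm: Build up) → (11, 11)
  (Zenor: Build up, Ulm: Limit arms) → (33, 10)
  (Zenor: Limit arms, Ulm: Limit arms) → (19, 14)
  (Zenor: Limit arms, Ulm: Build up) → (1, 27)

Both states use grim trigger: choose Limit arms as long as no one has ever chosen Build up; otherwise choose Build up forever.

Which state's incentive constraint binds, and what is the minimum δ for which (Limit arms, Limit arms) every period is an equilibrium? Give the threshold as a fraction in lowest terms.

Ulm; δ ≥ 13/16

Zenor's threshold: (33−19)/(33−11) = 7/11.
Ulm's threshold: (27−14)/(27−11) = 13/16.
7/11 < 13/16, so Ulm binds and δ* = 13/16.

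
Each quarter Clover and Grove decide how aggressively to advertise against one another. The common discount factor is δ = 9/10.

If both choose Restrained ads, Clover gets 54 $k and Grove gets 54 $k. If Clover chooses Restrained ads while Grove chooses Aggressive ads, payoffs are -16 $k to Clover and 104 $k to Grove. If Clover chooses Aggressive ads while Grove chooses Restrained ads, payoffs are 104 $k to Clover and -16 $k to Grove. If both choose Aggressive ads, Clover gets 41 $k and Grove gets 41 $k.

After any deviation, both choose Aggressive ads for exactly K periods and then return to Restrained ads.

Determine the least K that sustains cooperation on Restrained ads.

No profitable deviation requires (54−41)(δ+…+δ^K) ≥ 104−54, i.e. δ+…+δ^K ≥ 50/13 ≈ 3.8462.
With δ = 9/10, the partial sums are K=1: 0.9000, K=2: 1.7100, K=3: 2.4390, K=4: 3.0951, K=5: 3.6856, K=6: 4.2170.
K = 6 is the first length at which the sum reaches 3.8462.

6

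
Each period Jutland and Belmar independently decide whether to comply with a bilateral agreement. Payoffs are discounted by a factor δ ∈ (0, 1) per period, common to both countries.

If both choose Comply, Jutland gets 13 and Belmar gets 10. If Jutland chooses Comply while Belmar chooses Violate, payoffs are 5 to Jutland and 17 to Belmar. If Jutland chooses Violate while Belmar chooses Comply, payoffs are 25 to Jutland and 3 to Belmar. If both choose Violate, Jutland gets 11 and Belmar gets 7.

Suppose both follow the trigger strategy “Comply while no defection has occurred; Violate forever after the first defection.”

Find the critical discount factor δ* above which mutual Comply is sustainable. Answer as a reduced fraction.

6/7

For Jutland: deviation gain 25−13 = 12, per-period punishment loss 13−11 = 2. IC gives δ ≥ 12/14 = 6/7.
For Belmar: gain 7, loss 3 per period, so δ ≥ 7/10.
The tighter constraint is Jutland's, so cooperation needs δ ≥ 6/7.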